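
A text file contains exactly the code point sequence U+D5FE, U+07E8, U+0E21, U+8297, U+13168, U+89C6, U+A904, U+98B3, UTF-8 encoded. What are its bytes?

ED 97 BE DF A8 E0 B8 A1 E8 8A 97 F0 93 85 A8 E8 A7 86 EA A4 84 E9 A2 B3

U+D5FE: 3-byte form → ED 97 BE.
U+07E8: 2-byte form → DF A8.
U+0E21: 3-byte form → E0 B8 A1.
U+8297: 3-byte form → E8 8A 97.
U+13168: 4-byte form → F0 93 85 A8.
U+89C6: 3-byte form → E8 A7 86.
U+A904: 3-byte form → EA A4 84.
U+98B3: 3-byte form → E9 A2 B3.
Concatenated (24 bytes): ED 97 BE DF A8 E0 B8 A1 E8 8A 97 F0 93 85 A8 E8 A7 86 EA A4 84 E9 A2 B3.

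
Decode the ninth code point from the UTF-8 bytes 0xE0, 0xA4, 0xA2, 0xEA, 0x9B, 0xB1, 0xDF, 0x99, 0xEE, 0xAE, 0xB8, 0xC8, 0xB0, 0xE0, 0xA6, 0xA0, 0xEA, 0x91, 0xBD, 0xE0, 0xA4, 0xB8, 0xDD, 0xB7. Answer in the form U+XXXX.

Offset 0: leading byte 0xE0 = 11100000 → 3-byte char #1 = E0 A4 A2.
Offset 3: leading byte 0xEA = 11101010 → 3-byte char #2 = EA 9B B1.
Offset 6: leading byte 0xDF = 11011111 → 2-byte char #3 = DF 99.
Offset 8: leading byte 0xEE = 11101110 → 3-byte char #4 = EE AE B8.
Offset 11: leading byte 0xC8 = 11001000 → 2-byte char #5 = C8 B0.
Offset 13: leading byte 0xE0 = 11100000 → 3-byte char #6 = E0 A6 A0.
Offset 16: leading byte 0xEA = 11101010 → 3-byte char #7 = EA 91 BD.
Offset 19: leading byte 0xE0 = 11100000 → 3-byte char #8 = E0 A4 B8.
Offset 22: leading byte 0xDD = 11011101 → 2-byte char #9 = DD B7.
Leading byte 0xDD = 11011101 matches 110xxxxx → 2-byte sequence.
Byte 1: 0xDD = 11011101, payload 11101 (5 bits).
Byte 2: 0xB7 = 10110111 (10xxxxxx ✓), payload 110111.
Concatenate: 11101110111 = 0x777 (11 bits → U+0777).

U+0777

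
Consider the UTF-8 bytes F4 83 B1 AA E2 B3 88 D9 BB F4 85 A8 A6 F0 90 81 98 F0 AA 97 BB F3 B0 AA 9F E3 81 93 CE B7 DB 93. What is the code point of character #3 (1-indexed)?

Offset 0: leading byte 0xF4 = 11110100 → 4-byte char #1 = F4 83 B1 AA.
Offset 4: leading byte 0xE2 = 11100010 → 3-byte char #2 = E2 B3 88.
Offset 7: leading byte 0xD9 = 11011001 → 2-byte char #3 = D9 BB.
Leading byte 0xD9 = 11011001 matches 110xxxxx → 2-byte sequence.
Byte 1: 0xD9 = 11011001, payload 11001 (5 bits).
Byte 2: 0xBB = 10111011 (10xxxxxx ✓), payload 111011.
Concatenate: 11001111011 = 0x67B (11 bits → U+067B).

U+067B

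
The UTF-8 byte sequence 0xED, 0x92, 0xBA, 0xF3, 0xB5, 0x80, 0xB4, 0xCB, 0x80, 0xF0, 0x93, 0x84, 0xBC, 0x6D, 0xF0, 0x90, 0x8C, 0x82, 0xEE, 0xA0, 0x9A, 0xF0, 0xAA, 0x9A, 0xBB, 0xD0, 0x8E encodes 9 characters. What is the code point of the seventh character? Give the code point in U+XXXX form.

Offset 0: leading byte 0xED = 11101101 → 3-byte char #1 = ED 92 BA.
Offset 3: leading byte 0xF3 = 11110011 → 4-byte char #2 = F3 B5 80 B4.
Offset 7: leading byte 0xCB = 11001011 → 2-byte char #3 = CB 80.
Offset 9: leading byte 0xF0 = 11110000 → 4-byte char #4 = F0 93 84 BC.
Offset 13: leading byte 0x6D = 01101101 → 1-byte char #5 = 6D.
Offset 14: leading byte 0xF0 = 11110000 → 4-byte char #6 = F0 90 8C 82.
Offset 18: leading byte 0xEE = 11101110 → 3-byte char #7 = EE A0 9A.
Leading byte 0xEE = 11101110 matches 1110xxxx → 3-byte sequence.
Byte 1: 0xEE = 11101110, payload 1110 (4 bits).
Byte 2: 0xA0 = 10100000 (10xxxxxx ✓), payload 100000.
Byte 3: 0x9A = 10011010 (10xxxxxx ✓), payload 011010.
Concatenate: 1110100000011010 = 0xE81A (16 bits → U+E81A).

U+E81A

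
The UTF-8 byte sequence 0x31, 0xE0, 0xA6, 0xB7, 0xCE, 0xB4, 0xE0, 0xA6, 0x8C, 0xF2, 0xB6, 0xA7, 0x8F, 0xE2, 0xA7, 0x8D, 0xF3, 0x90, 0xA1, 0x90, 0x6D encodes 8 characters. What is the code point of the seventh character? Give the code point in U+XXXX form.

U+D0850

Offset 0: leading byte 0x31 = 00110001 → 1-byte char #1 = 31.
Offset 1: leading byte 0xE0 = 11100000 → 3-byte char #2 = E0 A6 B7.
Offset 4: leading byte 0xCE = 11001110 → 2-byte char #3 = CE B4.
Offset 6: leading byte 0xE0 = 11100000 → 3-byte char #4 = E0 A6 8C.
Offset 9: leading byte 0xF2 = 11110010 → 4-byte char #5 = F2 B6 A7 8F.
Offset 13: leading byte 0xE2 = 11100010 → 3-byte char #6 = E2 A7 8D.
Offset 16: leading byte 0xF3 = 11110011 → 4-byte char #7 = F3 90 A1 90.
Leading byte 0xF3 = 11110011 matches 11110xxx → 4-byte sequence.
Byte 1: 0xF3 = 11110011, payload 011 (3 bits).
Byte 2: 0x90 = 10010000 (10xxxxxx ✓), payload 010000.
Byte 3: 0xA1 = 10100001 (10xxxxxx ✓), payload 100001.
Byte 4: 0x90 = 10010000 (10xxxxxx ✓), payload 010000.
Concatenate: 011010000100001010000 = 0xD0850 (21 bits → U+D0850).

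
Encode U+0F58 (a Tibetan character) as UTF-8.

U+0F58 = 0xF58 = 3928 decimal. In range U+0800–U+FFFF → 3-byte form: 1110xxxx 10xxxxxx 10xxxxxx.
Binary (16 bits): 0000111101011000.
Split 4+6+6: 0000 | 111101 | 011000.
Byte 1: 11100000 = 0xE0.
Byte 2: 10111101 = 0xBD.
Byte 3: 10011000 = 0x98.

E0 BD 98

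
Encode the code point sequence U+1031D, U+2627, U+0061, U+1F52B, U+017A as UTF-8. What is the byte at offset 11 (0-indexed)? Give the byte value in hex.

0xAB

U+1031D → 4-byte form F0 90 8C 9D at offsets 0–3.
U+2627 → 3-byte form E2 98 A7 at offsets 4–6.
U+0061 → 1-byte form 61 at offsets 7–7.
U+1F52B → 4-byte form F0 9F 94 AB at offsets 8–11.
Offset 11 falls in char 4's range; it's byte 4 of F0 9F 94 AB = 0xAB.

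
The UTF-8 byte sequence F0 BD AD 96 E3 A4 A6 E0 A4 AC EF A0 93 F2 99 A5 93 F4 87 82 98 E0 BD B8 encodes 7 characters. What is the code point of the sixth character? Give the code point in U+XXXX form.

Offset 0: leading byte 0xF0 = 11110000 → 4-byte char #1 = F0 BD AD 96.
Offset 4: leading byte 0xE3 = 11100011 → 3-byte char #2 = E3 A4 A6.
Offset 7: leading byte 0xE0 = 11100000 → 3-byte char #3 = E0 A4 AC.
Offset 10: leading byte 0xEF = 11101111 → 3-byte char #4 = EF A0 93.
Offset 13: leading byte 0xF2 = 11110010 → 4-byte char #5 = F2 99 A5 93.
Offset 17: leading byte 0xF4 = 11110100 → 4-byte char #6 = F4 87 82 98.
Leading byte 0xF4 = 11110100 matches 11110xxx → 4-byte sequence.
Byte 1: 0xF4 = 11110100, payload 100 (3 bits).
Byte 2: 0x87 = 10000111 (10xxxxxx ✓), payload 000111.
Byte 3: 0x82 = 10000010 (10xxxxxx ✓), payload 000010.
Byte 4: 0x98 = 10011000 (10xxxxxx ✓), payload 011000.
Concatenate: 100000111000010011000 = 0x107098 (21 bits → U+107098).

U+107098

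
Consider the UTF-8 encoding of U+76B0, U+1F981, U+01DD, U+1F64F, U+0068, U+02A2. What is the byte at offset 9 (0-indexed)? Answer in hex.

U+76B0 → 3-byte form E7 9A B0 at offsets 0–2.
U+1F981 → 4-byte form F0 9F A6 81 at offsets 3–6.
U+01DD → 2-byte form C7 9D at offsets 7–8.
U+1F64F → 4-byte form F0 9F 99 8F at offsets 9–12.
Offset 9 falls in char 4's range; it's byte 1 of F0 9F 99 8F = 0xF0.

0xF0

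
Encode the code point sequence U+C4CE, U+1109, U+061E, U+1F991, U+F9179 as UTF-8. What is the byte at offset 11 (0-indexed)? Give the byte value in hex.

0x91

U+C4CE → 3-byte form EC 93 8E at offsets 0–2.
U+1109 → 3-byte form E1 84 89 at offsets 3–5.
U+061E → 2-byte form D8 9E at offsets 6–7.
U+1F991 → 4-byte form F0 9F A6 91 at offsets 8–11.
Offset 11 falls in char 4's range; it's byte 4 of F0 9F A6 91 = 0x91.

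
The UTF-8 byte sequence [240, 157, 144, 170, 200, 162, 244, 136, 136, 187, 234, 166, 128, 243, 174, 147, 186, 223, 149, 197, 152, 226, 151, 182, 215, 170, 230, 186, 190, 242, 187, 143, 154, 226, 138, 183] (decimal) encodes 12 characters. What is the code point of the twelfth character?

U+22B7

Offset 0: leading byte 0xF0 = 11110000 → 4-byte char #1 = F0 9D 90 AA.
Offset 4: leading byte 0xC8 = 11001000 → 2-byte char #2 = C8 A2.
Offset 6: leading byte 0xF4 = 11110100 → 4-byte char #3 = F4 88 88 BB.
Offset 10: leading byte 0xEA = 11101010 → 3-byte char #4 = EA A6 80.
Offset 13: leading byte 0xF3 = 11110011 → 4-byte char #5 = F3 AE 93 BA.
Offset 17: leading byte 0xDF = 11011111 → 2-byte char #6 = DF 95.
Offset 19: leading byte 0xC5 = 11000101 → 2-byte char #7 = C5 98.
Offset 21: leading byte 0xE2 = 11100010 → 3-byte char #8 = E2 97 B6.
Offset 24: leading byte 0xD7 = 11010111 → 2-byte char #9 = D7 AA.
Offset 26: leading byte 0xE6 = 11100110 → 3-byte char #10 = E6 BA BE.
Offset 29: leading byte 0xF2 = 11110010 → 4-byte char #11 = F2 BB 8F 9A.
Offset 33: leading byte 0xE2 = 11100010 → 3-byte char #12 = E2 8A B7.
Leading byte 0xE2 = 11100010 matches 1110xxxx → 3-byte sequence.
Byte 1: 0xE2 = 11100010, payload 0010 (4 bits).
Byte 2: 0x8A = 10001010 (10xxxxxx ✓), payload 001010.
Byte 3: 0xB7 = 10110111 (10xxxxxx ✓), payload 110111.
Concatenate: 0010001010110111 = 0x22B7 (16 bits → U+22B7).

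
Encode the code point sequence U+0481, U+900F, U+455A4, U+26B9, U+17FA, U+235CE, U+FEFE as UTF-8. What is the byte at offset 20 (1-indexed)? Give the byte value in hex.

1-indexed offset 20 is 0-indexed offset 19.
U+0481 → 2-byte form D2 81 at offsets 0–1.
U+900F → 3-byte form E9 80 8F at offsets 2–4.
U+455A4 → 4-byte form F1 85 96 A4 at offsets 5–8.
U+26B9 → 3-byte form E2 9A B9 at offsets 9–11.
U+17FA → 3-byte form E1 9F BA at offsets 12–14.
U+235CE → 4-byte form F0 A3 97 8E at offsets 15–18.
U+FEFE → 3-byte form EF BB BE at offsets 19–21.
Offset 19 falls in char 7's range; it's byte 1 of EF BB BE = 0xEF.

0xEF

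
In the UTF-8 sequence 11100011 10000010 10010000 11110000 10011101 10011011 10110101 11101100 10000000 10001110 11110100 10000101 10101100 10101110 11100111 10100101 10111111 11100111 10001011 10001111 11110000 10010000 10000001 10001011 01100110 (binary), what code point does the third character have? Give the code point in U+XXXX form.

U+C00E

Offset 0: leading byte 0xE3 = 11100011 → 3-byte char #1 = E3 82 90.
Offset 3: leading byte 0xF0 = 11110000 → 4-byte char #2 = F0 9D 9B B5.
Offset 7: leading byte 0xEC = 11101100 → 3-byte char #3 = EC 80 8E.
Leading byte 0xEC = 11101100 matches 1110xxxx → 3-byte sequence.
Byte 1: 0xEC = 11101100, payload 1100 (4 bits).
Byte 2: 0x80 = 10000000 (10xxxxxx ✓), payload 000000.
Byte 3: 0x8E = 10001110 (10xxxxxx ✓), payload 001110.
Concatenate: 1100000000001110 = 0xC00E (16 bits → U+C00E).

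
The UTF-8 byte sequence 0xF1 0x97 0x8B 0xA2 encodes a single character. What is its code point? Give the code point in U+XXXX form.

Leading byte 0xF1 = 11110001 matches 11110xxx → 4-byte sequence.
Byte 1: 0xF1 = 11110001, payload 001 (3 bits).
Byte 2: 0x97 = 10010111 (10xxxxxx ✓), payload 010111.
Byte 3: 0x8B = 10001011 (10xxxxxx ✓), payload 001011.
Byte 4: 0xA2 = 10100010 (10xxxxxx ✓), payload 100010.
Concatenate: 001010111001011100010 = 0x572E2 (21 bits → U+572E2).

U+572E2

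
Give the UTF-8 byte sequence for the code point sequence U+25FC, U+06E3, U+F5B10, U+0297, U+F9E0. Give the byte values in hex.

E2 97 BC DB A3 F3 B5 AC 90 CA 97 EF A7 A0

U+25FC: 3-byte form → E2 97 BC.
U+06E3: 2-byte form → DB A3.
U+F5B10: 4-byte form → F3 B5 AC 90.
U+0297: 2-byte form → CA 97.
U+F9E0: 3-byte form → EF A7 A0.
Concatenated (14 bytes): E2 97 BC DB A3 F3 B5 AC 90 CA 97 EF A7 A0.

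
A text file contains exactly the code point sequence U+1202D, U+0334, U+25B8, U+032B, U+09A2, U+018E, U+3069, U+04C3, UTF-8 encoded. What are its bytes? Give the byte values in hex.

U+1202D: 4-byte form → F0 92 80 AD.
U+0334: 2-byte form → CC B4.
U+25B8: 3-byte form → E2 96 B8.
U+032B: 2-byte form → CC AB.
U+09A2: 3-byte form → E0 A6 A2.
U+018E: 2-byte form → C6 8E.
U+3069: 3-byte form → E3 81 A9.
U+04C3: 2-byte form → D3 83.
Concatenated (21 bytes): F0 92 80 AD CC B4 E2 96 B8 CC AB E0 A6 A2 C6 8E E3 81 A9 D3 83.

F0 92 80 AD CC B4 E2 96 B8 CC AB E0 A6 A2 C6 8E E3 81 A9 D3 83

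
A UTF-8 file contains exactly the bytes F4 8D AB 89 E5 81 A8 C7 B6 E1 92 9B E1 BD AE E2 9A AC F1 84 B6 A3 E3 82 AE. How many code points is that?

8

Byte at offset 0: 0xF4 = 11110100 → 4-byte char (#1). Advance 4.
Byte at offset 4: 0xE5 = 11100101 → 3-byte char (#2). Advance 3.
Byte at offset 7: 0xC7 = 11000111 → 2-byte char (#3). Advance 2.
Byte at offset 9: 0xE1 = 11100001 → 3-byte char (#4). Advance 3.
Byte at offset 12: 0xE1 = 11100001 → 3-byte char (#5). Advance 3.
Byte at offset 15: 0xE2 = 11100010 → 3-byte char (#6). Advance 3.
Byte at offset 18: 0xF1 = 11110001 → 4-byte char (#7). Advance 4.
Byte at offset 22: 0xE3 = 11100011 → 3-byte char (#8). Advance 3.
Reached end at offset 25 after 8 code points.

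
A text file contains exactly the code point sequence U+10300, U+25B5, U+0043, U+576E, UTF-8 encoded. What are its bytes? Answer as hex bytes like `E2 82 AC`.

U+10300: 4-byte form → F0 90 8C 80.
U+25B5: 3-byte form → E2 96 B5.
U+0043: 1-byte form → 43.
U+576E: 3-byte form → E5 9D AE.
Concatenated (11 bytes): F0 90 8C 80 E2 96 B5 43 E5 9D AE.

F0 90 8C 80 E2 96 B5 43 E5 9D AE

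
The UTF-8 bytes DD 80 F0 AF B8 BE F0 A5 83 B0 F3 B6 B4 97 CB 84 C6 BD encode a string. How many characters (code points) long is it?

6

Byte at offset 0: 0xDD = 11011101 → 2-byte char (#1). Advance 2.
Byte at offset 2: 0xF0 = 11110000 → 4-byte char (#2). Advance 4.
Byte at offset 6: 0xF0 = 11110000 → 4-byte char (#3). Advance 4.
Byte at offset 10: 0xF3 = 11110011 → 4-byte char (#4). Advance 4.
Byte at offset 14: 0xCB = 11001011 → 2-byte char (#5). Advance 2.
Byte at offset 16: 0xC6 = 11000110 → 2-byte char (#6). Advance 2.
Reached end at offset 18 after 6 code points.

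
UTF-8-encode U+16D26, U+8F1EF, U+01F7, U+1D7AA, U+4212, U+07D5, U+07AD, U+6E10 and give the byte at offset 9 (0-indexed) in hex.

0xB7

U+16D26 → 4-byte form F0 96 B4 A6 at offsets 0–3.
U+8F1EF → 4-byte form F2 8F 87 AF at offsets 4–7.
U+01F7 → 2-byte form C7 B7 at offsets 8–9.
Offset 9 falls in char 3's range; it's byte 2 of C7 B7 = 0xB7.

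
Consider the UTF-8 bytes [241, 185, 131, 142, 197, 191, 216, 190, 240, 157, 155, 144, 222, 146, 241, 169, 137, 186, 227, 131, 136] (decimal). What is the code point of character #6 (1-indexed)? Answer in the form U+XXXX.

Offset 0: leading byte 0xF1 = 11110001 → 4-byte char #1 = F1 B9 83 8E.
Offset 4: leading byte 0xC5 = 11000101 → 2-byte char #2 = C5 BF.
Offset 6: leading byte 0xD8 = 11011000 → 2-byte char #3 = D8 BE.
Offset 8: leading byte 0xF0 = 11110000 → 4-byte char #4 = F0 9D 9B 90.
Offset 12: leading byte 0xDE = 11011110 → 2-byte char #5 = DE 92.
Offset 14: leading byte 0xF1 = 11110001 → 4-byte char #6 = F1 A9 89 BA.
Leading byte 0xF1 = 11110001 matches 11110xxx → 4-byte sequence.
Byte 1: 0xF1 = 11110001, payload 001 (3 bits).
Byte 2: 0xA9 = 10101001 (10xxxxxx ✓), payload 101001.
Byte 3: 0x89 = 10001001 (10xxxxxx ✓), payload 001001.
Byte 4: 0xBA = 10111010 (10xxxxxx ✓), payload 111010.
Concatenate: 001101001001001111010 = 0x6927A (21 bits → U+6927A).

U+6927A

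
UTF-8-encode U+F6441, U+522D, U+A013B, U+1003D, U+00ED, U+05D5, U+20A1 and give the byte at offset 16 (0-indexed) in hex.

U+F6441 → 4-byte form F3 B6 91 81 at offsets 0–3.
U+522D → 3-byte form E5 88 AD at offsets 4–6.
U+A013B → 4-byte form F2 A0 84 BB at offsets 7–10.
U+1003D → 4-byte form F0 90 80 BD at offsets 11–14.
U+00ED → 2-byte form C3 AD at offsets 15–16.
Offset 16 falls in char 5's range; it's byte 2 of C3 AD = 0xAD.

0xAD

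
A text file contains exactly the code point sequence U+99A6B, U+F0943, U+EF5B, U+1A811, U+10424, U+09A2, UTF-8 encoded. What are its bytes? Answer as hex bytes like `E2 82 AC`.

U+99A6B: 4-byte form → F2 99 A9 AB.
U+F0943: 4-byte form → F3 B0 A5 83.
U+EF5B: 3-byte form → EE BD 9B.
U+1A811: 4-byte form → F0 9A A0 91.
U+10424: 4-byte form → F0 90 90 A4.
U+09A2: 3-byte form → E0 A6 A2.
Concatenated (22 bytes): F2 99 A9 AB F3 B0 A5 83 EE BD 9B F0 9A A0 91 F0 90 90 A4 E0 A6 A2.

F2 99 A9 AB F3 B0 A5 83 EE BD 9B F0 9A A0 91 F0 90 90 A4 E0 A6 A2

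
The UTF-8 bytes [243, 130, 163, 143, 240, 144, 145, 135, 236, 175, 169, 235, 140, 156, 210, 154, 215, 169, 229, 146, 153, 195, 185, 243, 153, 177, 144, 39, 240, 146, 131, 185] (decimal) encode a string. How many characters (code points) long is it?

Byte at offset 0: 0xF3 = 11110011 → 4-byte char (#1). Advance 4.
Byte at offset 4: 0xF0 = 11110000 → 4-byte char (#2). Advance 4.
Byte at offset 8: 0xEC = 11101100 → 3-byte char (#3). Advance 3.
Byte at offset 11: 0xEB = 11101011 → 3-byte char (#4). Advance 3.
Byte at offset 14: 0xD2 = 11010010 → 2-byte char (#5). Advance 2.
Byte at offset 16: 0xD7 = 11010111 → 2-byte char (#6). Advance 2.
Byte at offset 18: 0xE5 = 11100101 → 3-byte char (#7). Advance 3.
Byte at offset 21: 0xC3 = 11000011 → 2-byte char (#8). Advance 2.
Byte at offset 23: 0xF3 = 11110011 → 4-byte char (#9). Advance 4.
Byte at offset 27: 0x27 = 00100111 → 1-byte char (#10). Advance 1.
Byte at offset 28: 0xF0 = 11110000 → 4-byte char (#11). Advance 4.
Reached end at offset 32 after 11 code points.

11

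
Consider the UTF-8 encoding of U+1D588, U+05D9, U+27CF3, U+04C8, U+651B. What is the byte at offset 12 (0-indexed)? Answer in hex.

U+1D588 → 4-byte form F0 9D 96 88 at offsets 0–3.
U+05D9 → 2-byte form D7 99 at offsets 4–5.
U+27CF3 → 4-byte form F0 A7 B3 B3 at offsets 6–9.
U+04C8 → 2-byte form D3 88 at offsets 10–11.
U+651B → 3-byte form E6 94 9B at offsets 12–14.
Offset 12 falls in char 5's range; it's byte 1 of E6 94 9B = 0xE6.

0xE6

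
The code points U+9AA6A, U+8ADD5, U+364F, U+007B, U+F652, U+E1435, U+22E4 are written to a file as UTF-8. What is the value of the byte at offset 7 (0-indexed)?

0x95

U+9AA6A → 4-byte form F2 9A A9 AA at offsets 0–3.
U+8ADD5 → 4-byte form F2 8A B7 95 at offsets 4–7.
Offset 7 falls in char 2's range; it's byte 4 of F2 8A B7 95 = 0x95.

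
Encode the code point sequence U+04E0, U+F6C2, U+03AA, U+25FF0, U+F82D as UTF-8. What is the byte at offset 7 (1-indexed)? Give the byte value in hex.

1-indexed offset 7 is 0-indexed offset 6.
U+04E0 → 2-byte form D3 A0 at offsets 0–1.
U+F6C2 → 3-byte form EF 9B 82 at offsets 2–4.
U+03AA → 2-byte form CE AA at offsets 5–6.
Offset 6 falls in char 3's range; it's byte 2 of CE AA = 0xAA.

0xAA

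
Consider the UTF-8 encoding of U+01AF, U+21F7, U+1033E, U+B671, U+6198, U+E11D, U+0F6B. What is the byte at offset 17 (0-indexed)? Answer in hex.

U+01AF → 2-byte form C6 AF at offsets 0–1.
U+21F7 → 3-byte form E2 87 B7 at offsets 2–4.
U+1033E → 4-byte form F0 90 8C BE at offsets 5–8.
U+B671 → 3-byte form EB 99 B1 at offsets 9–11.
U+6198 → 3-byte form E6 86 98 at offsets 12–14.
U+E11D → 3-byte form EE 84 9D at offsets 15–17.
Offset 17 falls in char 6's range; it's byte 3 of EE 84 9D = 0x9D.

0x9D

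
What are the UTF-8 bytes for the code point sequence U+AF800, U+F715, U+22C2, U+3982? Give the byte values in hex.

F2 AF A0 80 EF 9C 95 E2 8B 82 E3 A6 82

U+AF800: 4-byte form → F2 AF A0 80.
U+F715: 3-byte form → EF 9C 95.
U+22C2: 3-byte form → E2 8B 82.
U+3982: 3-byte form → E3 A6 82.
Concatenated (13 bytes): F2 AF A0 80 EF 9C 95 E2 8B 82 E3 A6 82.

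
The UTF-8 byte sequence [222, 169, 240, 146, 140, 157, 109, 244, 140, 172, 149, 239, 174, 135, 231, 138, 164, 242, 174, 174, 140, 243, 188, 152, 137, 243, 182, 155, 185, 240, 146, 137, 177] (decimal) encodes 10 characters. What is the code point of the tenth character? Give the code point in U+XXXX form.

U+12271

Offset 0: leading byte 0xDE = 11011110 → 2-byte char #1 = DE A9.
Offset 2: leading byte 0xF0 = 11110000 → 4-byte char #2 = F0 92 8C 9D.
Offset 6: leading byte 0x6D = 01101101 → 1-byte char #3 = 6D.
Offset 7: leading byte 0xF4 = 11110100 → 4-byte char #4 = F4 8C AC 95.
Offset 11: leading byte 0xEF = 11101111 → 3-byte char #5 = EF AE 87.
Offset 14: leading byte 0xE7 = 11100111 → 3-byte char #6 = E7 8A A4.
Offset 17: leading byte 0xF2 = 11110010 → 4-byte char #7 = F2 AE AE 8C.
Offset 21: leading byte 0xF3 = 11110011 → 4-byte char #8 = F3 BC 98 89.
Offset 25: leading byte 0xF3 = 11110011 → 4-byte char #9 = F3 B6 9B B9.
Offset 29: leading byte 0xF0 = 11110000 → 4-byte char #10 = F0 92 89 B1.
Leading byte 0xF0 = 11110000 matches 11110xxx → 4-byte sequence.
Byte 1: 0xF0 = 11110000, payload 000 (3 bits).
Byte 2: 0x92 = 10010010 (10xxxxxx ✓), payload 010010.
Byte 3: 0x89 = 10001001 (10xxxxxx ✓), payload 001001.
Byte 4: 0xB1 = 10110001 (10xxxxxx ✓), payload 110001.
Concatenate: 000010010001001110001 = 0x12271 (21 bits → U+12271).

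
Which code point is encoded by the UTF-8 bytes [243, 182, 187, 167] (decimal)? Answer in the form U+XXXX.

Leading byte 0xF3 = 11110011 matches 11110xxx → 4-byte sequence.
Byte 1: 0xF3 = 11110011, payload 011 (3 bits).
Byte 2: 0xB6 = 10110110 (10xxxxxx ✓), payload 110110.
Byte 3: 0xBB = 10111011 (10xxxxxx ✓), payload 111011.
Byte 4: 0xA7 = 10100111 (10xxxxxx ✓), payload 100111.
Concatenate: 011110110111011100111 = 0xF6EE7 (21 bits → U+F6EE7).

U+F6EE7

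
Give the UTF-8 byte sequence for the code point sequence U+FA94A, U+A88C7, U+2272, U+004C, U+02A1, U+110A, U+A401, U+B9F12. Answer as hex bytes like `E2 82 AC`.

U+FA94A: 4-byte form → F3 BA A5 8A.
U+A88C7: 4-byte form → F2 A8 A3 87.
U+2272: 3-byte form → E2 89 B2.
U+004C: 1-byte form → 4C.
U+02A1: 2-byte form → CA A1.
U+110A: 3-byte form → E1 84 8A.
U+A401: 3-byte form → EA 90 81.
U+B9F12: 4-byte form → F2 B9 BC 92.
Concatenated (24 bytes): F3 BA A5 8A F2 A8 A3 87 E2 89 B2 4C CA A1 E1 84 8A EA 90 81 F2 B9 BC 92.

F3 BA A5 8A F2 A8 A3 87 E2 89 B2 4C CA A1 E1 84 8A EA 90 81 F2 B9 BC 92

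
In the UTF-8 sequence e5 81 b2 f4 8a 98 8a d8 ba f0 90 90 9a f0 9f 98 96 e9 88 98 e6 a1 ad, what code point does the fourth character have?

Offset 0: leading byte 0xE5 = 11100101 → 3-byte char #1 = E5 81 B2.
Offset 3: leading byte 0xF4 = 11110100 → 4-byte char #2 = F4 8A 98 8A.
Offset 7: leading byte 0xD8 = 11011000 → 2-byte char #3 = D8 BA.
Offset 9: leading byte 0xF0 = 11110000 → 4-byte char #4 = F0 90 90 9A.
Leading byte 0xF0 = 11110000 matches 11110xxx → 4-byte sequence.
Byte 1: 0xF0 = 11110000, payload 000 (3 bits).
Byte 2: 0x90 = 10010000 (10xxxxxx ✓), payload 010000.
Byte 3: 0x90 = 10010000 (10xxxxxx ✓), payload 010000.
Byte 4: 0x9A = 10011010 (10xxxxxx ✓), payload 011010.
Concatenate: 000010000010000011010 = 0x1041A (21 bits → U+1041A).

U+1041A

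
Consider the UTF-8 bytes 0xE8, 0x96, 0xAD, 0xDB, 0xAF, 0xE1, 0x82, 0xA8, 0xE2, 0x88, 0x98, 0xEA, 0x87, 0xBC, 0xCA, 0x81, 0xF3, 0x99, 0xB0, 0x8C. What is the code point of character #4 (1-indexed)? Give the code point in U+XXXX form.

U+2218

Offset 0: leading byte 0xE8 = 11101000 → 3-byte char #1 = E8 96 AD.
Offset 3: leading byte 0xDB = 11011011 → 2-byte char #2 = DB AF.
Offset 5: leading byte 0xE1 = 11100001 → 3-byte char #3 = E1 82 A8.
Offset 8: leading byte 0xE2 = 11100010 → 3-byte char #4 = E2 88 98.
Leading byte 0xE2 = 11100010 matches 1110xxxx → 3-byte sequence.
Byte 1: 0xE2 = 11100010, payload 0010 (4 bits).
Byte 2: 0x88 = 10001000 (10xxxxxx ✓), payload 001000.
Byte 3: 0x98 = 10011000 (10xxxxxx ✓), payload 011000.
Concatenate: 0010001000011000 = 0x2218 (16 bits → U+2218).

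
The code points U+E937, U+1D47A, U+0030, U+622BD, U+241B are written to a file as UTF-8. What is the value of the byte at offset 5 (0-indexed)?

0x91

U+E937 → 3-byte form EE A4 B7 at offsets 0–2.
U+1D47A → 4-byte form F0 9D 91 BA at offsets 3–6.
Offset 5 falls in char 2's range; it's byte 3 of F0 9D 91 BA = 0x91.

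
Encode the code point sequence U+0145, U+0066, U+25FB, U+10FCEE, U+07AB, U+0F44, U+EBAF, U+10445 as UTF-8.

C5 85 66 E2 97 BB F4 8F B3 AE DE AB E0 BD 84 EE AE AF F0 90 91 85

U+0145: 2-byte form → C5 85.
U+0066: 1-byte form → 66.
U+25FB: 3-byte form → E2 97 BB.
U+10FCEE: 4-byte form → F4 8F B3 AE.
U+07AB: 2-byte form → DE AB.
U+0F44: 3-byte form → E0 BD 84.
U+EBAF: 3-byte form → EE AE AF.
U+10445: 4-byte form → F0 90 91 85.
Concatenated (22 bytes): C5 85 66 E2 97 BB F4 8F B3 AE DE AB E0 BD 84 EE AE AF F0 90 91 85.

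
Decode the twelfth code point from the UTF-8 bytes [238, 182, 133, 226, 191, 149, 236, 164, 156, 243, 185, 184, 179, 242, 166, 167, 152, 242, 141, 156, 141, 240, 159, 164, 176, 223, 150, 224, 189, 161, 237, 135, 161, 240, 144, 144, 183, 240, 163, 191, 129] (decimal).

Offset 0: leading byte 0xEE = 11101110 → 3-byte char #1 = EE B6 85.
Offset 3: leading byte 0xE2 = 11100010 → 3-byte char #2 = E2 BF 95.
Offset 6: leading byte 0xEC = 11101100 → 3-byte char #3 = EC A4 9C.
Offset 9: leading byte 0xF3 = 11110011 → 4-byte char #4 = F3 B9 B8 B3.
Offset 13: leading byte 0xF2 = 11110010 → 4-byte char #5 = F2 A6 A7 98.
Offset 17: leading byte 0xF2 = 11110010 → 4-byte char #6 = F2 8D 9C 8D.
Offset 21: leading byte 0xF0 = 11110000 → 4-byte char #7 = F0 9F A4 B0.
Offset 25: leading byte 0xDF = 11011111 → 2-byte char #8 = DF 96.
Offset 27: leading byte 0xE0 = 11100000 → 3-byte char #9 = E0 BD A1.
Offset 30: leading byte 0xED = 11101101 → 3-byte char #10 = ED 87 A1.
Offset 33: leading byte 0xF0 = 11110000 → 4-byte char #11 = F0 90 90 B7.
Offset 37: leading byte 0xF0 = 11110000 → 4-byte char #12 = F0 A3 BF 81.
Leading byte 0xF0 = 11110000 matches 11110xxx → 4-byte sequence.
Byte 1: 0xF0 = 11110000, payload 000 (3 bits).
Byte 2: 0xA3 = 10100011 (10xxxxxx ✓), payload 100011.
Byte 3: 0xBF = 10111111 (10xxxxxx ✓), payload 111111.
Byte 4: 0x81 = 10000001 (10xxxxxx ✓), payload 000001.
Concatenate: 000100011111111000001 = 0x23FC1 (21 bits → U+23FC1).

U+23FC1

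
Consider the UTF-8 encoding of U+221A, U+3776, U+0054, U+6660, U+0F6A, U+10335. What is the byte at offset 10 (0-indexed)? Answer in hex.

U+221A → 3-byte form E2 88 9A at offsets 0–2.
U+3776 → 3-byte form E3 9D B6 at offsets 3–5.
U+0054 → 1-byte form 54 at offsets 6–6.
U+6660 → 3-byte form E6 99 A0 at offsets 7–9.
U+0F6A → 3-byte form E0 BD AA at offsets 10–12.
Offset 10 falls in char 5's range; it's byte 1 of E0 BD AA = 0xE0.

0xE0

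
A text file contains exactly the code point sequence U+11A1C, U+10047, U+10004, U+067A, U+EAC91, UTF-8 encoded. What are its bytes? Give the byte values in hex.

F0 91 A8 9C F0 90 81 87 F0 90 80 84 D9 BA F3 AA B2 91

U+11A1C: 4-byte form → F0 91 A8 9C.
U+10047: 4-byte form → F0 90 81 87.
U+10004: 4-byte form → F0 90 80 84.
U+067A: 2-byte form → D9 BA.
U+EAC91: 4-byte form → F3 AA B2 91.
Concatenated (18 bytes): F0 91 A8 9C F0 90 81 87 F0 90 80 84 D9 BA F3 AA B2 91.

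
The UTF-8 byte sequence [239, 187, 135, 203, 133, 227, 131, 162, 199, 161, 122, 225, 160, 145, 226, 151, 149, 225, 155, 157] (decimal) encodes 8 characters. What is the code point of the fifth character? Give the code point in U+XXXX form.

U+007A

Offset 0: leading byte 0xEF = 11101111 → 3-byte char #1 = EF BB 87.
Offset 3: leading byte 0xCB = 11001011 → 2-byte char #2 = CB 85.
Offset 5: leading byte 0xE3 = 11100011 → 3-byte char #3 = E3 83 A2.
Offset 8: leading byte 0xC7 = 11000111 → 2-byte char #4 = C7 A1.
Offset 10: leading byte 0x7A = 01111010 → 1-byte char #5 = 7A.
Leading byte 0x7A = 01111010 matches 0xxxxxxx → 1-byte sequence.
Byte 1: 0x7A = 01111010, payload 1111010 (7 bits).
Concatenate: 1111010 = 0x7A (7 bits → U+007A).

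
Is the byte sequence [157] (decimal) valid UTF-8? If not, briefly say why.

invalid (continuation byte with no leading byte)

Byte 0x9D = 10011101 has the form 10xxxxxx — a continuation byte — but there is no preceding leading byte.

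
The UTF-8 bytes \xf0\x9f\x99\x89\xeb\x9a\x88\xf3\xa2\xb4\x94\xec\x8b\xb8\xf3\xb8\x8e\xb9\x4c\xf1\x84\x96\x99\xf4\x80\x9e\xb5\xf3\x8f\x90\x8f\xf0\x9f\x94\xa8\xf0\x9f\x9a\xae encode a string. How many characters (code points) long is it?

11

Byte at offset 0: 0xF0 = 11110000 → 4-byte char (#1). Advance 4.
Byte at offset 4: 0xEB = 11101011 → 3-byte char (#2). Advance 3.
Byte at offset 7: 0xF3 = 11110011 → 4-byte char (#3). Advance 4.
Byte at offset 11: 0xEC = 11101100 → 3-byte char (#4). Advance 3.
Byte at offset 14: 0xF3 = 11110011 → 4-byte char (#5). Advance 4.
Byte at offset 18: 0x4C = 01001100 → 1-byte char (#6). Advance 1.
Byte at offset 19: 0xF1 = 11110001 → 4-byte char (#7). Advance 4.
Byte at offset 23: 0xF4 = 11110100 → 4-byte char (#8). Advance 4.
Byte at offset 27: 0xF3 = 11110011 → 4-byte char (#9). Advance 4.
Byte at offset 31: 0xF0 = 11110000 → 4-byte char (#10). Advance 4.
Byte at offset 35: 0xF0 = 11110000 → 4-byte char (#11). Advance 4.
Reached end at offset 39 after 11 code points.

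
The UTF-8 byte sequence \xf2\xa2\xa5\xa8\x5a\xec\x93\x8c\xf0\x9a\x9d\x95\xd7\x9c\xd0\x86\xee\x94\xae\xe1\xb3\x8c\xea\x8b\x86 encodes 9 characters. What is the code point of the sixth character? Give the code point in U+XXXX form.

U+0406

Offset 0: leading byte 0xF2 = 11110010 → 4-byte char #1 = F2 A2 A5 A8.
Offset 4: leading byte 0x5A = 01011010 → 1-byte char #2 = 5A.
Offset 5: leading byte 0xEC = 11101100 → 3-byte char #3 = EC 93 8C.
Offset 8: leading byte 0xF0 = 11110000 → 4-byte char #4 = F0 9A 9D 95.
Offset 12: leading byte 0xD7 = 11010111 → 2-byte char #5 = D7 9C.
Offset 14: leading byte 0xD0 = 11010000 → 2-byte char #6 = D0 86.
Leading byte 0xD0 = 11010000 matches 110xxxxx → 2-byte sequence.
Byte 1: 0xD0 = 11010000, payload 10000 (5 bits).
Byte 2: 0x86 = 10000110 (10xxxxxx ✓), payload 000110.
Concatenate: 10000000110 = 0x406 (11 bits → U+0406).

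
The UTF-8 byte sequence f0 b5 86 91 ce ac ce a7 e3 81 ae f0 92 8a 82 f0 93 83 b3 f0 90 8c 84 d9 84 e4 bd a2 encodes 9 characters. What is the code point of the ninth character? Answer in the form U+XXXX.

U+4F62

Offset 0: leading byte 0xF0 = 11110000 → 4-byte char #1 = F0 B5 86 91.
Offset 4: leading byte 0xCE = 11001110 → 2-byte char #2 = CE AC.
Offset 6: leading byte 0xCE = 11001110 → 2-byte char #3 = CE A7.
Offset 8: leading byte 0xE3 = 11100011 → 3-byte char #4 = E3 81 AE.
Offset 11: leading byte 0xF0 = 11110000 → 4-byte char #5 = F0 92 8A 82.
Offset 15: leading byte 0xF0 = 11110000 → 4-byte char #6 = F0 93 83 B3.
Offset 19: leading byte 0xF0 = 11110000 → 4-byte char #7 = F0 90 8C 84.
Offset 23: leading byte 0xD9 = 11011001 → 2-byte char #8 = D9 84.
Offset 25: leading byte 0xE4 = 11100100 → 3-byte char #9 = E4 BD A2.
Leading byte 0xE4 = 11100100 matches 1110xxxx → 3-byte sequence.
Byte 1: 0xE4 = 11100100, payload 0100 (4 bits).
Byte 2: 0xBD = 10111101 (10xxxxxx ✓), payload 111101.
Byte 3: 0xA2 = 10100010 (10xxxxxx ✓), payload 100010.
Concatenate: 0100111101100010 = 0x4F62 (16 bits → U+4F62).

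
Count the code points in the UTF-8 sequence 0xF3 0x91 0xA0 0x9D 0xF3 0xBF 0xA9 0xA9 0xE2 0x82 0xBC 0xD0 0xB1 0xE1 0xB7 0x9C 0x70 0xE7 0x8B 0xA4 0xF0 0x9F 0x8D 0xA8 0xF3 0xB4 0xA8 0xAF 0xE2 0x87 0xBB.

10

Byte at offset 0: 0xF3 = 11110011 → 4-byte char (#1). Advance 4.
Byte at offset 4: 0xF3 = 11110011 → 4-byte char (#2). Advance 4.
Byte at offset 8: 0xE2 = 11100010 → 3-byte char (#3). Advance 3.
Byte at offset 11: 0xD0 = 11010000 → 2-byte char (#4). Advance 2.
Byte at offset 13: 0xE1 = 11100001 → 3-byte char (#5). Advance 3.
Byte at offset 16: 0x70 = 01110000 → 1-byte char (#6). Advance 1.
Byte at offset 17: 0xE7 = 11100111 → 3-byte char (#7). Advance 3.
Byte at offset 20: 0xF0 = 11110000 → 4-byte char (#8). Advance 4.
Byte at offset 24: 0xF3 = 11110011 → 4-byte char (#9). Advance 4.
Byte at offset 28: 0xE2 = 11100010 → 3-byte char (#10). Advance 3.
Reached end at offset 31 after 10 code points.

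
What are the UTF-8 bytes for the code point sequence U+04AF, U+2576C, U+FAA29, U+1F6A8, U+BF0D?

U+04AF: 2-byte form → D2 AF.
U+2576C: 4-byte form → F0 A5 9D AC.
U+FAA29: 4-byte form → F3 BA A8 A9.
U+1F6A8: 4-byte form → F0 9F 9A A8.
U+BF0D: 3-byte form → EB BC 8D.
Concatenated (17 bytes): D2 AF F0 A5 9D AC F3 BA A8 A9 F0 9F 9A A8 EB BC 8D.

D2 AF F0 A5 9D AC F3 BA A8 A9 F0 9F 9A A8 EB BC 8D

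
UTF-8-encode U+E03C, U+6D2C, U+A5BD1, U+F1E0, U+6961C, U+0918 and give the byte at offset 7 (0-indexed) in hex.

0xA5

U+E03C → 3-byte form EE 80 BC at offsets 0–2.
U+6D2C → 3-byte form E6 B4 AC at offsets 3–5.
U+A5BD1 → 4-byte form F2 A5 AF 91 at offsets 6–9.
Offset 7 falls in char 3's range; it's byte 2 of F2 A5 AF 91 = 0xA5.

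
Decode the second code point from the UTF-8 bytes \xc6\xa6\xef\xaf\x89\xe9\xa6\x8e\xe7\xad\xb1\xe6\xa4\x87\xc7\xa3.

Offset 0: leading byte 0xC6 = 11000110 → 2-byte char #1 = C6 A6.
Offset 2: leading byte 0xEF = 11101111 → 3-byte char #2 = EF AF 89.
Leading byte 0xEF = 11101111 matches 1110xxxx → 3-byte sequence.
Byte 1: 0xEF = 11101111, payload 1111 (4 bits).
Byte 2: 0xAF = 10101111 (10xxxxxx ✓), payload 101111.
Byte 3: 0x89 = 10001001 (10xxxxxx ✓), payload 001001.
Concatenate: 1111101111001001 = 0xFBC9 (16 bits → U+FBC9).

U+FBC9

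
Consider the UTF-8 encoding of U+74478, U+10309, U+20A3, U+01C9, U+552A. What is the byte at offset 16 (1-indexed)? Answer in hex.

0xAA

1-indexed offset 16 is 0-indexed offset 15.
U+74478 → 4-byte form F1 B4 91 B8 at offsets 0–3.
U+10309 → 4-byte form F0 90 8C 89 at offsets 4–7.
U+20A3 → 3-byte form E2 82 A3 at offsets 8–10.
U+01C9 → 2-byte form C7 89 at offsets 11–12.
U+552A → 3-byte form E5 94 AA at offsets 13–15.
Offset 15 falls in char 5's range; it's byte 3 of E5 94 AA = 0xAA.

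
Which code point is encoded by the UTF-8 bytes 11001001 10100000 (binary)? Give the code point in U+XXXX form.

Leading byte 0xC9 = 11001001 matches 110xxxxx → 2-byte sequence.
Byte 1: 0xC9 = 11001001, payload 01001 (5 bits).
Byte 2: 0xA0 = 10100000 (10xxxxxx ✓), payload 100000.
Concatenate: 01001100000 = 0x260 (11 bits → U+0260).

U+0260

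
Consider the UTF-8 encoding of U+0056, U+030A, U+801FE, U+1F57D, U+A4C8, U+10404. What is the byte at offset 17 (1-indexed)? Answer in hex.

1-indexed offset 17 is 0-indexed offset 16.
U+0056 → 1-byte form 56 at offsets 0–0.
U+030A → 2-byte form CC 8A at offsets 1–2.
U+801FE → 4-byte form F2 80 87 BE at offsets 3–6.
U+1F57D → 4-byte form F0 9F 95 BD at offsets 7–10.
U+A4C8 → 3-byte form EA 93 88 at offsets 11–13.
U+10404 → 4-byte form F0 90 90 84 at offsets 14–17.
Offset 16 falls in char 6's range; it's byte 3 of F0 90 90 84 = 0x90.

0x90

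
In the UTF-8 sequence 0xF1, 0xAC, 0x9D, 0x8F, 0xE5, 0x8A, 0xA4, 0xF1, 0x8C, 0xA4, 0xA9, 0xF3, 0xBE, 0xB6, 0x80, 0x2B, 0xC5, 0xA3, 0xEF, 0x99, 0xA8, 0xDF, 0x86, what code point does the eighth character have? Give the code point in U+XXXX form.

U+07C6

Offset 0: leading byte 0xF1 = 11110001 → 4-byte char #1 = F1 AC 9D 8F.
Offset 4: leading byte 0xE5 = 11100101 → 3-byte char #2 = E5 8A A4.
Offset 7: leading byte 0xF1 = 11110001 → 4-byte char #3 = F1 8C A4 A9.
Offset 11: leading byte 0xF3 = 11110011 → 4-byte char #4 = F3 BE B6 80.
Offset 15: leading byte 0x2B = 00101011 → 1-byte char #5 = 2B.
Offset 16: leading byte 0xC5 = 11000101 → 2-byte char #6 = C5 A3.
Offset 18: leading byte 0xEF = 11101111 → 3-byte char #7 = EF 99 A8.
Offset 21: leading byte 0xDF = 11011111 → 2-byte char #8 = DF 86.
Leading byte 0xDF = 11011111 matches 110xxxxx → 2-byte sequence.
Byte 1: 0xDF = 11011111, payload 11111 (5 bits).
Byte 2: 0x86 = 10000110 (10xxxxxx ✓), payload 000110.
Concatenate: 11111000110 = 0x7C6 (11 bits → U+07C6).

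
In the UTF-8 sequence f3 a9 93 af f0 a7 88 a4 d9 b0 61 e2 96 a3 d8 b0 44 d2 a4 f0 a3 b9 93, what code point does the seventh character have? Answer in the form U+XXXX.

Offset 0: leading byte 0xF3 = 11110011 → 4-byte char #1 = F3 A9 93 AF.
Offset 4: leading byte 0xF0 = 11110000 → 4-byte char #2 = F0 A7 88 A4.
Offset 8: leading byte 0xD9 = 11011001 → 2-byte char #3 = D9 B0.
Offset 10: leading byte 0x61 = 01100001 → 1-byte char #4 = 61.
Offset 11: leading byte 0xE2 = 11100010 → 3-byte char #5 = E2 96 A3.
Offset 14: leading byte 0xD8 = 11011000 → 2-byte char #6 = D8 B0.
Offset 16: leading byte 0x44 = 01000100 → 1-byte char #7 = 44.
Leading byte 0x44 = 01000100 matches 0xxxxxxx → 1-byte sequence.
Byte 1: 0x44 = 01000100, payload 1000100 (7 bits).
Concatenate: 1000100 = 0x44 (7 bits → U+0044).

U+0044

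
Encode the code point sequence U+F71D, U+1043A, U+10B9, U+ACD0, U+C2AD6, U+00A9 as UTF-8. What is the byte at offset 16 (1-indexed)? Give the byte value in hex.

1-indexed offset 16 is 0-indexed offset 15.
U+F71D → 3-byte form EF 9C 9D at offsets 0–2.
U+1043A → 4-byte form F0 90 90 BA at offsets 3–6.
U+10B9 → 3-byte form E1 82 B9 at offsets 7–9.
U+ACD0 → 3-byte form EA B3 90 at offsets 10–12.
U+C2AD6 → 4-byte form F3 82 AB 96 at offsets 13–16.
Offset 15 falls in char 5's range; it's byte 3 of F3 82 AB 96 = 0xAB.

0xAB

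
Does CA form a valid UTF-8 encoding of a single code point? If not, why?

Leading byte 0xCA = 11001010 → 2-byte form, but only 1 byte is present.

invalid (sequence truncated)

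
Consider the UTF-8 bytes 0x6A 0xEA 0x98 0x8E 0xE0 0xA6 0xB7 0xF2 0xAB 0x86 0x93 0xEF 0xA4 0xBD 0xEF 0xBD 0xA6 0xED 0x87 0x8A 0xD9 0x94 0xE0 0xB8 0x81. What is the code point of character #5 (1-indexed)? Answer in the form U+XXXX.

Offset 0: leading byte 0x6A = 01101010 → 1-byte char #1 = 6A.
Offset 1: leading byte 0xEA = 11101010 → 3-byte char #2 = EA 98 8E.
Offset 4: leading byte 0xE0 = 11100000 → 3-byte char #3 = E0 A6 B7.
Offset 7: leading byte 0xF2 = 11110010 → 4-byte char #4 = F2 AB 86 93.
Offset 11: leading byte 0xEF = 11101111 → 3-byte char #5 = EF A4 BD.
Leading byte 0xEF = 11101111 matches 1110xxxx → 3-byte sequence.
Byte 1: 0xEF = 11101111, payload 1111 (4 bits).
Byte 2: 0xA4 = 10100100 (10xxxxxx ✓), payload 100100.
Byte 3: 0xBD = 10111101 (10xxxxxx ✓), payload 111101.
Concatenate: 1111100100111101 = 0xF93D (16 bits → U+F93D).

U+F93D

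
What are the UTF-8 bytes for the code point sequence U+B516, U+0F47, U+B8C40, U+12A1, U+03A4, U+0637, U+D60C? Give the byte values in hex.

U+B516: 3-byte form → EB 94 96.
U+0F47: 3-byte form → E0 BD 87.
U+B8C40: 4-byte form → F2 B8 B1 80.
U+12A1: 3-byte form → E1 8A A1.
U+03A4: 2-byte form → CE A4.
U+0637: 2-byte form → D8 B7.
U+D60C: 3-byte form → ED 98 8C.
Concatenated (20 bytes): EB 94 96 E0 BD 87 F2 B8 B1 80 E1 8A A1 CE A4 D8 B7 ED 98 8C.

EB 94 96 E0 BD 87 F2 B8 B1 80 E1 8A A1 CE A4 D8 B7 ED 98 8C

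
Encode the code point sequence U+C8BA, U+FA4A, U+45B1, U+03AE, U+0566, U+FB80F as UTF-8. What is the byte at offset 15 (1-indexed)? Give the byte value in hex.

0xBB

1-indexed offset 15 is 0-indexed offset 14.
U+C8BA → 3-byte form EC A2 BA at offsets 0–2.
U+FA4A → 3-byte form EF A9 8A at offsets 3–5.
U+45B1 → 3-byte form E4 96 B1 at offsets 6–8.
U+03AE → 2-byte form CE AE at offsets 9–10.
U+0566 → 2-byte form D5 A6 at offsets 11–12.
U+FB80F → 4-byte form F3 BB A0 8F at offsets 13–16.
Offset 14 falls in char 6's range; it's byte 2 of F3 BB A0 8F = 0xBB.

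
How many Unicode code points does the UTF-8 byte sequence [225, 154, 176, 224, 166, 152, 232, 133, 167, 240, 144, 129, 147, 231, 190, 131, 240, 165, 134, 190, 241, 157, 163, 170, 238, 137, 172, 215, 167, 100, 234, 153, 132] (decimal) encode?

Byte at offset 0: 0xE1 = 11100001 → 3-byte char (#1). Advance 3.
Byte at offset 3: 0xE0 = 11100000 → 3-byte char (#2). Advance 3.
Byte at offset 6: 0xE8 = 11101000 → 3-byte char (#3). Advance 3.
Byte at offset 9: 0xF0 = 11110000 → 4-byte char (#4). Advance 4.
Byte at offset 13: 0xE7 = 11100111 → 3-byte char (#5). Advance 3.
Byte at offset 16: 0xF0 = 11110000 → 4-byte char (#6). Advance 4.
Byte at offset 20: 0xF1 = 11110001 → 4-byte char (#7). Advance 4.
Byte at offset 24: 0xEE = 11101110 → 3-byte char (#8). Advance 3.
Byte at offset 27: 0xD7 = 11010111 → 2-byte char (#9). Advance 2.
Byte at offset 29: 0x64 = 01100100 → 1-byte char (#10). Advance 1.
Byte at offset 30: 0xEA = 11101010 → 3-byte char (#11). Advance 3.
Reached end at offset 33 after 11 code points.

11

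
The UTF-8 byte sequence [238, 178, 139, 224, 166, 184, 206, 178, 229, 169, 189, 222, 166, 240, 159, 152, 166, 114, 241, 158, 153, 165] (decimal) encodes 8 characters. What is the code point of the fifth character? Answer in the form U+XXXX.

U+07A6

Offset 0: leading byte 0xEE = 11101110 → 3-byte char #1 = EE B2 8B.
Offset 3: leading byte 0xE0 = 11100000 → 3-byte char #2 = E0 A6 B8.
Offset 6: leading byte 0xCE = 11001110 → 2-byte char #3 = CE B2.
Offset 8: leading byte 0xE5 = 11100101 → 3-byte char #4 = E5 A9 BD.
Offset 11: leading byte 0xDE = 11011110 → 2-byte char #5 = DE A6.
Leading byte 0xDE = 11011110 matches 110xxxxx → 2-byte sequence.
Byte 1: 0xDE = 11011110, payload 11110 (5 bits).
Byte 2: 0xA6 = 10100110 (10xxxxxx ✓), payload 100110.
Concatenate: 11110100110 = 0x7A6 (11 bits → U+07A6).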